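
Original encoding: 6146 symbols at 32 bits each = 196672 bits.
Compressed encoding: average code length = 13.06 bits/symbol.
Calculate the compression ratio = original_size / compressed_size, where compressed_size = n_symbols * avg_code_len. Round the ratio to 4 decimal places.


original_size = n_symbols * orig_bits = 6146 * 32 = 196672 bits
compressed_size = n_symbols * avg_code_len = 6146 * 13.06 = 80266.76 bits
ratio = original_size / compressed_size = 196672 / 80266.76 = 2.4502

Compression ratio = 2.4502


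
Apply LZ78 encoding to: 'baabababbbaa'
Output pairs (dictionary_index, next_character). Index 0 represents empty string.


LZ78 encoding steps:
Dictionary: {0: ''}
Step 1: w='' (idx 0), next='b' -> output (0, 'b'), add 'b' as idx 1
Step 2: w='' (idx 0), next='a' -> output (0, 'a'), add 'a' as idx 2
Step 3: w='a' (idx 2), next='b' -> output (2, 'b'), add 'ab' as idx 3
Step 4: w='ab' (idx 3), next='a' -> output (3, 'a'), add 'aba' as idx 4
Step 5: w='b' (idx 1), next='b' -> output (1, 'b'), add 'bb' as idx 5
Step 6: w='b' (idx 1), next='a' -> output (1, 'a'), add 'ba' as idx 6
Step 7: w='a' (idx 2), end of input -> output (2, '')


Encoded: [(0, 'b'), (0, 'a'), (2, 'b'), (3, 'a'), (1, 'b'), (1, 'a'), (2, '')]


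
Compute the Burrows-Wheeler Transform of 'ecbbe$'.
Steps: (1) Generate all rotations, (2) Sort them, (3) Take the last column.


Rotations (sorted):
  0: $ecbbe -> last char: e
  1: bbe$ec -> last char: c
  2: be$ecb -> last char: b
  3: cbbe$e -> last char: e
  4: e$ecbb -> last char: b
  5: ecbbe$ -> last char: $


BWT = ecbeb$


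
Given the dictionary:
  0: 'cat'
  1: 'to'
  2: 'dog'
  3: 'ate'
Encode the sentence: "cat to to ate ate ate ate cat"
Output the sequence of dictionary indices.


Look up each word in the dictionary:
  'cat' -> 0
  'to' -> 1
  'to' -> 1
  'ate' -> 3
  'ate' -> 3
  'ate' -> 3
  'ate' -> 3
  'cat' -> 0

Encoded: [0, 1, 1, 3, 3, 3, 3, 0]


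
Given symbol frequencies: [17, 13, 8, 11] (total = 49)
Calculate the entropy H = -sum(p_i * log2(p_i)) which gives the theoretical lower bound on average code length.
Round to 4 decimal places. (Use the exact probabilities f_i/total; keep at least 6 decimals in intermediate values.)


Per-symbol terms -p_i * log2(p_i) with p_i = f_i/49:
  p = 17/49 = 0.346939: log2(p) = -1.527247, -p*log2(p) = 0.529861
  p = 13/49 = 0.265306: log2(p) = -1.914270, -p*log2(p) = 0.507868
  p = 8/49 = 0.163265: log2(p) = -2.614710, -p*log2(p) = 0.426891
  p = 11/49 = 0.224490: log2(p) = -2.155278, -p*log2(p) = 0.483838
H = 0.529861 + 0.507868 + 0.426891 + 0.483838 = 1.948458

H = 1.9485 bits/symbol


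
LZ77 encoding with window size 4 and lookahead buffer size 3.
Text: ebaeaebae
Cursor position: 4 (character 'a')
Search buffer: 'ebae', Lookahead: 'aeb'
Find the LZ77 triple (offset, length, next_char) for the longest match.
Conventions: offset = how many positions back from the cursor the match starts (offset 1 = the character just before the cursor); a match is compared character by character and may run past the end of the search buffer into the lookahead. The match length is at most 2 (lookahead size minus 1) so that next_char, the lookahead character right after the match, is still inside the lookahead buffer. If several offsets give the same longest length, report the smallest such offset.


Try each offset into the search buffer:
  offset=1 (pos 3, char 'e'): match length 0
  offset=2 (pos 2, char 'a'): match length 2
  offset=3 (pos 1, char 'b'): match length 0
  offset=4 (pos 0, char 'e'): match length 0
Longest match has length 2 at offset 2.
next_char = character at position 4 + 2 = 6 -> 'b'

Best match: offset=2, length=2 (matching 'ae' starting at position 2)
LZ77 triple: (2, 2, 'b')


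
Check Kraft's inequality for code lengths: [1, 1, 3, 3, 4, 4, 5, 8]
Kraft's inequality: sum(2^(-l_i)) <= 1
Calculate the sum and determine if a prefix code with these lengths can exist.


Sum = 2^(-1) + 2^(-1) + 2^(-3) + 2^(-3) + 2^(-4) + 2^(-4) + 2^(-5) + 2^(-8)
    = 0.5 + 0.5 + 0.125 + 0.125 + 0.0625 + 0.0625 + 0.03125 + 0.00390625
    = 361/256 = 1.41015625
Since 1.41015625 > 1, Kraft's inequality is NOT satisfied.
A prefix code with these lengths CANNOT exist.

Kraft sum = 1.41015625. Not satisfied.


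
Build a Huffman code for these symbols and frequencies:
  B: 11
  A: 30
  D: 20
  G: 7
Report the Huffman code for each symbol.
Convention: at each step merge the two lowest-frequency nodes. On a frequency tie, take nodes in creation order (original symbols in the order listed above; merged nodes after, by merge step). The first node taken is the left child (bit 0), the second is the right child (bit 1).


Huffman tree construction:
Step 1: Merge G(7) + B(11) = 18
Step 2: Merge (G+B)(18) + D(20) = 38
Step 3: Merge A(30) + ((G+B)+D)(38) = 68
Read each symbol's code off the tree from the root (left child = 0, right child = 1).

Codes:
  B: 101 (length 3)
  A: 0 (length 1)
  D: 11 (length 2)
  G: 100 (length 3)
Average code length: 124/68 = 1.8235 bits/symbol


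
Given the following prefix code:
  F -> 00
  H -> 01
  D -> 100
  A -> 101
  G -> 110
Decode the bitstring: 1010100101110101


Decoding step by step:
Bits 101 -> A
Bits 01 -> H
Bits 00 -> F
Bits 101 -> A
Bits 110 -> G
Bits 101 -> A


Decoded message: AHFAGA


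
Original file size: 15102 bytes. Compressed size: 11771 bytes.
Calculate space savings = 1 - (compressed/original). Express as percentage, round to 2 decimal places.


ratio = compressed/original = 11771/15102 = 0.779433
savings = 1 - ratio = 1 - 0.779433 = 0.220567
as a percentage: 0.220567 * 100 = 22.06%

Space savings = 1 - 11771/15102 = 22.06%


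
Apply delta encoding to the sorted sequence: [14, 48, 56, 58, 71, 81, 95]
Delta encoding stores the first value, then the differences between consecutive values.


First value: 14
Deltas:
  48 - 14 = 34
  56 - 48 = 8
  58 - 56 = 2
  71 - 58 = 13
  81 - 71 = 10
  95 - 81 = 14


Delta encoded: [14, 34, 8, 2, 13, 10, 14]


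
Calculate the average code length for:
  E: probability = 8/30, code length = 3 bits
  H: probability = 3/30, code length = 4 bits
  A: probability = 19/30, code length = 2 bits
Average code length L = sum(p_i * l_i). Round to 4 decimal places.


Weighted contributions p_i * l_i:
  E: (8/30) * 3 = 24/30
  H: (3/30) * 4 = 12/30
  A: (19/30) * 2 = 38/30
Sum = (24 + 12 + 38)/30 = 74/30

L = 74/30 = 2.4667 bits/symbol


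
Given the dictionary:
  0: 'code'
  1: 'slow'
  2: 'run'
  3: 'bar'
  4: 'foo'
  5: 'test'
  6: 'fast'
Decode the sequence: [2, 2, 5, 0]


Look up each index in the dictionary:
  2 -> 'run'
  2 -> 'run'
  5 -> 'test'
  0 -> 'code'

Decoded: "run run test code"


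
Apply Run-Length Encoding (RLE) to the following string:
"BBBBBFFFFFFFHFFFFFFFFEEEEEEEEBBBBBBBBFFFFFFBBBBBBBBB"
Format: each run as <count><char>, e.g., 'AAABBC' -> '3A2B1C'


Scanning runs left to right:
  i=0: run of 'B' x 5 -> '5B'
  i=5: run of 'F' x 7 -> '7F'
  i=12: run of 'H' x 1 -> '1H'
  i=13: run of 'F' x 8 -> '8F'
  i=21: run of 'E' x 8 -> '8E'
  i=29: run of 'B' x 8 -> '8B'
  i=37: run of 'F' x 6 -> '6F'
  i=43: run of 'B' x 9 -> '9B'

RLE = 5B7F1H8F8E8B6F9B


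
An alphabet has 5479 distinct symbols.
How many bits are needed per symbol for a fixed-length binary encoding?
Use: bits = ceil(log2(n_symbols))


log2(5479) = 12.4197
Bracket: 2^12 = 4096 < 5479 <= 2^13 = 8192
So ceil(log2(5479)) = 13

bits = ceil(log2(5479)) = ceil(12.4197) = 13 bits


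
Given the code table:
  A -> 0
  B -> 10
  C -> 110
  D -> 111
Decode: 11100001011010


Decoding:
111 -> D
0 -> A
0 -> A
0 -> A
0 -> A
10 -> B
110 -> C
10 -> B


Result: DAAAABCB


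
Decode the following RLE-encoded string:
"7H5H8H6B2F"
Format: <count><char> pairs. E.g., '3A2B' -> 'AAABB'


Expanding each <count><char> pair:
  7H -> 'HHHHHHH'
  5H -> 'HHHHH'
  8H -> 'HHHHHHHH'
  6B -> 'BBBBBB'
  2F -> 'FF'

Decoded = HHHHHHHHHHHHHHHHHHHHBBBBBBFF


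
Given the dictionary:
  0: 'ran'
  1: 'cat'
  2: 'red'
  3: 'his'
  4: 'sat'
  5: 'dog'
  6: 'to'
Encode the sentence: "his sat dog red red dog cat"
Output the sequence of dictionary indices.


Look up each word in the dictionary:
  'his' -> 3
  'sat' -> 4
  'dog' -> 5
  'red' -> 2
  'red' -> 2
  'dog' -> 5
  'cat' -> 1

Encoded: [3, 4, 5, 2, 2, 5, 1]


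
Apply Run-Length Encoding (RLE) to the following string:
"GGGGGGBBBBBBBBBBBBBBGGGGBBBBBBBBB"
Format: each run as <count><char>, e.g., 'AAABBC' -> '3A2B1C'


Scanning runs left to right:
  i=0: run of 'G' x 6 -> '6G'
  i=6: run of 'B' x 14 -> '14B'
  i=20: run of 'G' x 4 -> '4G'
  i=24: run of 'B' x 9 -> '9B'

RLE = 6G14B4G9B


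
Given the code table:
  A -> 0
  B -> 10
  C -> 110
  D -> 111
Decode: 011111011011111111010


Decoding:
0 -> A
111 -> D
110 -> C
110 -> C
111 -> D
111 -> D
110 -> C
10 -> B


Result: ADCCDDCB


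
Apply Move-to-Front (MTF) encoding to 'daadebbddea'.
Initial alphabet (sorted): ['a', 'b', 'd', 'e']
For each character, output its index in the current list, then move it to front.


MTF encoding:
'd': index 2 in ['a', 'b', 'd', 'e'] -> ['d', 'a', 'b', 'e']
'a': index 1 in ['d', 'a', 'b', 'e'] -> ['a', 'd', 'b', 'e']
'a': index 0 in ['a', 'd', 'b', 'e'] -> ['a', 'd', 'b', 'e']
'd': index 1 in ['a', 'd', 'b', 'e'] -> ['d', 'a', 'b', 'e']
'e': index 3 in ['d', 'a', 'b', 'e'] -> ['e', 'd', 'a', 'b']
'b': index 3 in ['e', 'd', 'a', 'b'] -> ['b', 'e', 'd', 'a']
'b': index 0 in ['b', 'e', 'd', 'a'] -> ['b', 'e', 'd', 'a']
'd': index 2 in ['b', 'e', 'd', 'a'] -> ['d', 'b', 'e', 'a']
'd': index 0 in ['d', 'b', 'e', 'a'] -> ['d', 'b', 'e', 'a']
'e': index 2 in ['d', 'b', 'e', 'a'] -> ['e', 'd', 'b', 'a']
'a': index 3 in ['e', 'd', 'b', 'a'] -> ['a', 'e', 'd', 'b']


Output: [2, 1, 0, 1, 3, 3, 0, 2, 0, 2, 3]


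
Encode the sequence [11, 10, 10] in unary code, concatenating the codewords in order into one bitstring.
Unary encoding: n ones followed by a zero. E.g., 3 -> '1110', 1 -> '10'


Encode each number as n ones followed by a terminating 0:
  11 -> 111111111110 (12 bits)
  10 -> 11111111110 (11 bits)
  10 -> 11111111110 (11 bits)
Total length = 12 + 11 + 11 = 34 bits.

Unary([11, 10, 10]) = 1111111111101111111111011111111110 (34 bits)


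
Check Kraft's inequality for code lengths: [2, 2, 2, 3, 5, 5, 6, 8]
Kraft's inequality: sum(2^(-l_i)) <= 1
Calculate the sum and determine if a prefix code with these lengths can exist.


Sum = 2^(-2) + 2^(-2) + 2^(-2) + 2^(-3) + 2^(-5) + 2^(-5) + 2^(-6) + 2^(-8)
    = 0.25 + 0.25 + 0.25 + 0.125 + 0.03125 + 0.03125 + 0.015625 + 0.00390625
    = 245/256 = 0.95703125
Since 0.95703125 <= 1, Kraft's inequality IS satisfied.
A prefix code with these lengths CAN exist.

Kraft sum = 0.95703125. Satisfied.


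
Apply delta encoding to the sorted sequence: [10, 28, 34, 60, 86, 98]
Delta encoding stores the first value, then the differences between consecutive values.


First value: 10
Deltas:
  28 - 10 = 18
  34 - 28 = 6
  60 - 34 = 26
  86 - 60 = 26
  98 - 86 = 12


Delta encoded: [10, 18, 6, 26, 26, 12]


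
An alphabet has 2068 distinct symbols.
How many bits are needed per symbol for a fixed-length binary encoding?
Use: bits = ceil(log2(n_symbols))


log2(2068) = 11.014
Bracket: 2^11 = 2048 < 2068 <= 2^12 = 4096
So ceil(log2(2068)) = 12

bits = ceil(log2(2068)) = ceil(11.014) = 12 bits


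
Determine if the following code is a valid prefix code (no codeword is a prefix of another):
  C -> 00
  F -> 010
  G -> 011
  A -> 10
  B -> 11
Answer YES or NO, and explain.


Checking each pair (does one codeword prefix another?):
  C='00' vs F='010': no prefix
  C='00' vs G='011': no prefix
  C='00' vs A='10': no prefix
  C='00' vs B='11': no prefix
  F='010' vs C='00': no prefix
  F='010' vs G='011': no prefix
  F='010' vs A='10': no prefix
  F='010' vs B='11': no prefix
  G='011' vs C='00': no prefix
  G='011' vs F='010': no prefix
  G='011' vs A='10': no prefix
  G='011' vs B='11': no prefix
  A='10' vs C='00': no prefix
  A='10' vs F='010': no prefix
  A='10' vs G='011': no prefix
  A='10' vs B='11': no prefix
  B='11' vs C='00': no prefix
  B='11' vs F='010': no prefix
  B='11' vs G='011': no prefix
  B='11' vs A='10': no prefix
No violation found over all pairs.

YES -- this is a valid prefix code. No codeword is a prefix of any other codeword.


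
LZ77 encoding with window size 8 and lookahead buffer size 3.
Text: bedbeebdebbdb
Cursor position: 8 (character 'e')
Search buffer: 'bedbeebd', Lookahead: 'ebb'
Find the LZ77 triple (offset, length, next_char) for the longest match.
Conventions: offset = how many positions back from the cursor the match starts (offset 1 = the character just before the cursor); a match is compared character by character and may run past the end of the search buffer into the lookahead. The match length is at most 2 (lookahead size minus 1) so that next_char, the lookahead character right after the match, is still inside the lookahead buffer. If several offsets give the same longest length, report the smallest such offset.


Try each offset into the search buffer:
  offset=1 (pos 7, char 'd'): match length 0
  offset=2 (pos 6, char 'b'): match length 0
  offset=3 (pos 5, char 'e'): match length 2
  offset=4 (pos 4, char 'e'): match length 1
  offset=5 (pos 3, char 'b'): match length 0
  offset=6 (pos 2, char 'd'): match length 0
  offset=7 (pos 1, char 'e'): match length 1
  offset=8 (pos 0, char 'b'): match length 0
Longest match has length 2 at offset 3.
next_char = character at position 8 + 2 = 10 -> 'b'

Best match: offset=3, length=2 (matching 'eb' starting at position 5)
LZ77 triple: (3, 2, 'b')


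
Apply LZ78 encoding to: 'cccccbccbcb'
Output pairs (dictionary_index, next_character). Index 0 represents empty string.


LZ78 encoding steps:
Dictionary: {0: ''}
Step 1: w='' (idx 0), next='c' -> output (0, 'c'), add 'c' as idx 1
Step 2: w='c' (idx 1), next='c' -> output (1, 'c'), add 'cc' as idx 2
Step 3: w='cc' (idx 2), next='b' -> output (2, 'b'), add 'ccb' as idx 3
Step 4: w='ccb' (idx 3), next='c' -> output (3, 'c'), add 'ccbc' as idx 4
Step 5: w='' (idx 0), next='b' -> output (0, 'b'), add 'b' as idx 5


Encoded: [(0, 'c'), (1, 'c'), (2, 'b'), (3, 'c'), (0, 'b')]


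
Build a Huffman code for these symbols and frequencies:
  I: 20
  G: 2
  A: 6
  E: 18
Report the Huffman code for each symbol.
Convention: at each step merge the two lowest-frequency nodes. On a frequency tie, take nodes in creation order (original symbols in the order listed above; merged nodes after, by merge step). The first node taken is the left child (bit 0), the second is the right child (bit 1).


Huffman tree construction:
Step 1: Merge G(2) + A(6) = 8
Step 2: Merge (G+A)(8) + E(18) = 26
Step 3: Merge I(20) + ((G+A)+E)(26) = 46
Read each symbol's code off the tree from the root (left child = 0, right child = 1).

Codes:
  I: 0 (length 1)
  G: 100 (length 3)
  A: 101 (length 3)
  E: 11 (length 2)
Average code length: 80/46 = 1.7391 bits/symbol


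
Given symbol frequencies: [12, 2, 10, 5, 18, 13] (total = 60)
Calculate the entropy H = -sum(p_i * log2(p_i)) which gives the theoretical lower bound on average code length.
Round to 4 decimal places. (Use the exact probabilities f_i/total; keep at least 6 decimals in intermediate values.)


Per-symbol terms -p_i * log2(p_i) with p_i = f_i/60:
  p = 12/60 = 0.200000: log2(p) = -2.321928, -p*log2(p) = 0.464386
  p = 2/60 = 0.033333: log2(p) = -4.906891, -p*log2(p) = 0.163563
  p = 10/60 = 0.166667: log2(p) = -2.584963, -p*log2(p) = 0.430827
  p = 5/60 = 0.083333: log2(p) = -3.584963, -p*log2(p) = 0.298747
  p = 18/60 = 0.300000: log2(p) = -1.736966, -p*log2(p) = 0.521090
  p = 13/60 = 0.216667: log2(p) = -2.206451, -p*log2(p) = 0.478064
H = 0.464386 + 0.163563 + 0.430827 + 0.298747 + 0.521090 + 0.478064 = 2.356677

H = 2.3567 bits/symbol


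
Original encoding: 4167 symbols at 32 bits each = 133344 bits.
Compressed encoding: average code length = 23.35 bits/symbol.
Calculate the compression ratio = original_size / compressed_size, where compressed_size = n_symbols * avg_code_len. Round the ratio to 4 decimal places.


original_size = n_symbols * orig_bits = 4167 * 32 = 133344 bits
compressed_size = n_symbols * avg_code_len = 4167 * 23.35 = 97299.45 bits
ratio = original_size / compressed_size = 133344 / 97299.45 = 1.3704

Compression ratio = 1.3704


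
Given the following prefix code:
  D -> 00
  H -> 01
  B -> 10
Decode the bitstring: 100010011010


Decoding step by step:
Bits 10 -> B
Bits 00 -> D
Bits 10 -> B
Bits 01 -> H
Bits 10 -> B
Bits 10 -> B


Decoded message: BDBHBB


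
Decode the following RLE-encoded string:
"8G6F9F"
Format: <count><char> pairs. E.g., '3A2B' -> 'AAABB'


Expanding each <count><char> pair:
  8G -> 'GGGGGGGG'
  6F -> 'FFFFFF'
  9F -> 'FFFFFFFFF'

Decoded = GGGGGGGGFFFFFFFFFFFFFFF


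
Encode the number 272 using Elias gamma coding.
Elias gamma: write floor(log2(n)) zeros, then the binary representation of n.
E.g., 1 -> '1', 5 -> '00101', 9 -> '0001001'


num_bits = floor(log2(272)) + 1 = 9
leading_zeros = num_bits - 1 = 8
binary(272) = 100010000

Elias gamma(272) = '00000000' + '100010000' = 00000000100010000 (17 bits)


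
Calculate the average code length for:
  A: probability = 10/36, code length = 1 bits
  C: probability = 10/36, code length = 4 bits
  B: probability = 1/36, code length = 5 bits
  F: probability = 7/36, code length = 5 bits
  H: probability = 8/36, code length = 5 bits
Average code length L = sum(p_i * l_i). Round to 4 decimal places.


Weighted contributions p_i * l_i:
  A: (10/36) * 1 = 10/36
  C: (10/36) * 4 = 40/36
  B: (1/36) * 5 = 5/36
  F: (7/36) * 5 = 35/36
  H: (8/36) * 5 = 40/36
Sum = (10 + 40 + 5 + 35 + 40)/36 = 130/36

L = 130/36 = 3.6111 bits/symbol


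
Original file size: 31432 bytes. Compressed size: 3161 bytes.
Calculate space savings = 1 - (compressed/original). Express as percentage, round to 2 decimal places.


ratio = compressed/original = 3161/31432 = 0.100566
savings = 1 - ratio = 1 - 0.100566 = 0.899434
as a percentage: 0.899434 * 100 = 89.94%

Space savings = 1 - 3161/31432 = 89.94%


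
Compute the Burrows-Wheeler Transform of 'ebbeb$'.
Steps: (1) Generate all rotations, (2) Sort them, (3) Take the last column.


Rotations (sorted):
  0: $ebbeb -> last char: b
  1: b$ebbe -> last char: e
  2: bbeb$e -> last char: e
  3: beb$eb -> last char: b
  4: eb$ebb -> last char: b
  5: ebbeb$ -> last char: $


BWT = beebb$


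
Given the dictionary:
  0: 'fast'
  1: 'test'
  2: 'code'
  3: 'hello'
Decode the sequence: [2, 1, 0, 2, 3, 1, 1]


Look up each index in the dictionary:
  2 -> 'code'
  1 -> 'test'
  0 -> 'fast'
  2 -> 'code'
  3 -> 'hello'
  1 -> 'test'
  1 -> 'test'

Decoded: "code test fast code hello test test"


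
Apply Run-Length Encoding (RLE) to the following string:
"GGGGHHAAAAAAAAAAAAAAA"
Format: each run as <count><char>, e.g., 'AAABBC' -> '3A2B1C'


Scanning runs left to right:
  i=0: run of 'G' x 4 -> '4G'
  i=4: run of 'H' x 2 -> '2H'
  i=6: run of 'A' x 15 -> '15A'

RLE = 4G2H15A


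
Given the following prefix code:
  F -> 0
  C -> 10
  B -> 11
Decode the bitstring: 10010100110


Decoding step by step:
Bits 10 -> C
Bits 0 -> F
Bits 10 -> C
Bits 10 -> C
Bits 0 -> F
Bits 11 -> B
Bits 0 -> F


Decoded message: CFCCFBF


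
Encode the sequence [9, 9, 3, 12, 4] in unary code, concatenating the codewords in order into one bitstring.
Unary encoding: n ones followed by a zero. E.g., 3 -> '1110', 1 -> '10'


Encode each number as n ones followed by a terminating 0:
  9 -> 1111111110 (10 bits)
  9 -> 1111111110 (10 bits)
  3 -> 1110 (4 bits)
  12 -> 1111111111110 (13 bits)
  4 -> 11110 (5 bits)
Total length = 10 + 10 + 4 + 13 + 5 = 42 bits.

Unary([9, 9, 3, 12, 4]) = 111111111011111111101110111111111111011110 (42 bits)


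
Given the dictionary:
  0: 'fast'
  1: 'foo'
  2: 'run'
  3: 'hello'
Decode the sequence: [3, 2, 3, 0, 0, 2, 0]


Look up each index in the dictionary:
  3 -> 'hello'
  2 -> 'run'
  3 -> 'hello'
  0 -> 'fast'
  0 -> 'fast'
  2 -> 'run'
  0 -> 'fast'

Decoded: "hello run hello fast fast run fast"


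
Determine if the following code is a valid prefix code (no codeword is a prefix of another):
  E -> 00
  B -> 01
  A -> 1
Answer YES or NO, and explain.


Checking each pair (does one codeword prefix another?):
  E='00' vs B='01': no prefix
  E='00' vs A='1': no prefix
  B='01' vs E='00': no prefix
  B='01' vs A='1': no prefix
  A='1' vs E='00': no prefix
  A='1' vs B='01': no prefix
No violation found over all pairs.

YES -- this is a valid prefix code. No codeword is a prefix of any other codeword.


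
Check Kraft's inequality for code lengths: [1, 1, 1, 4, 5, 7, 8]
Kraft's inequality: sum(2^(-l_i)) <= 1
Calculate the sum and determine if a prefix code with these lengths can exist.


Sum = 2^(-1) + 2^(-1) + 2^(-1) + 2^(-4) + 2^(-5) + 2^(-7) + 2^(-8)
    = 0.5 + 0.5 + 0.5 + 0.0625 + 0.03125 + 0.0078125 + 0.00390625
    = 411/256 = 1.60546875
Since 1.60546875 > 1, Kraft's inequality is NOT satisfied.
A prefix code with these lengths CANNOT exist.

Kraft sum = 1.60546875. Not satisfied.


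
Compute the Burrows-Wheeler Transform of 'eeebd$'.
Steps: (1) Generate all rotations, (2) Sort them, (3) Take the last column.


Rotations (sorted):
  0: $eeebd -> last char: d
  1: bd$eee -> last char: e
  2: d$eeeb -> last char: b
  3: ebd$ee -> last char: e
  4: eebd$e -> last char: e
  5: eeebd$ -> last char: $


BWT = debee$


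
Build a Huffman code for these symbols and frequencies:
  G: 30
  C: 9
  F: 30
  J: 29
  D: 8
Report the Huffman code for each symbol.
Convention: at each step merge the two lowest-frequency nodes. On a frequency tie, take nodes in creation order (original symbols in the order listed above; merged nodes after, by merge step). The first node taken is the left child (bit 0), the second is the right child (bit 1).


Huffman tree construction:
Step 1: Merge D(8) + C(9) = 17
Step 2: Merge (D+C)(17) + J(29) = 46
Step 3: Merge G(30) + F(30) = 60
Step 4: Merge ((D+C)+J)(46) + (G+F)(60) = 106
Read each symbol's code off the tree from the root (left child = 0, right child = 1).

Codes:
  G: 10 (length 2)
  C: 001 (length 3)
  F: 11 (length 2)
  J: 01 (length 2)
  D: 000 (length 3)
Average code length: 229/106 = 2.1604 bits/symbol


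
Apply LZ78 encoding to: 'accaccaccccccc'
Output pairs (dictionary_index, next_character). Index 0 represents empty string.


LZ78 encoding steps:
Dictionary: {0: ''}
Step 1: w='' (idx 0), next='a' -> output (0, 'a'), add 'a' as idx 1
Step 2: w='' (idx 0), next='c' -> output (0, 'c'), add 'c' as idx 2
Step 3: w='c' (idx 2), next='a' -> output (2, 'a'), add 'ca' as idx 3
Step 4: w='c' (idx 2), next='c' -> output (2, 'c'), add 'cc' as idx 4
Step 5: w='a' (idx 1), next='c' -> output (1, 'c'), add 'ac' as idx 5
Step 6: w='cc' (idx 4), next='c' -> output (4, 'c'), add 'ccc' as idx 6
Step 7: w='ccc' (idx 6), end of input -> output (6, '')


Encoded: [(0, 'a'), (0, 'c'), (2, 'a'), (2, 'c'), (1, 'c'), (4, 'c'), (6, '')]


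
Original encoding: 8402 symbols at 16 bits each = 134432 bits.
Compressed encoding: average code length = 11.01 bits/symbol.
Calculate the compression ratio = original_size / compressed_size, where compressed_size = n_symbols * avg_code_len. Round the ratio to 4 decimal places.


original_size = n_symbols * orig_bits = 8402 * 16 = 134432 bits
compressed_size = n_symbols * avg_code_len = 8402 * 11.01 = 92506.02 bits
ratio = original_size / compressed_size = 134432 / 92506.02 = 1.4532

Compression ratio = 1.4532


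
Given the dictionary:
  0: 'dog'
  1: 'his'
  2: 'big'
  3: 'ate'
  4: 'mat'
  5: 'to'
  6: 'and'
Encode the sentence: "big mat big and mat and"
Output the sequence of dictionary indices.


Look up each word in the dictionary:
  'big' -> 2
  'mat' -> 4
  'big' -> 2
  'and' -> 6
  'mat' -> 4
  'and' -> 6

Encoded: [2, 4, 2, 6, 4, 6]


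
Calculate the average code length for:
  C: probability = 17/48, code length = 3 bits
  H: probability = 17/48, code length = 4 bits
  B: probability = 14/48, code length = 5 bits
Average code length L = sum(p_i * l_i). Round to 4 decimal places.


Weighted contributions p_i * l_i:
  C: (17/48) * 3 = 51/48
  H: (17/48) * 4 = 68/48
  B: (14/48) * 5 = 70/48
Sum = (51 + 68 + 70)/48 = 189/48

L = 189/48 = 3.9375 bits/symbol


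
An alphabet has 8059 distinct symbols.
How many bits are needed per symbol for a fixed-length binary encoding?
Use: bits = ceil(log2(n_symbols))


log2(8059) = 12.9764
Bracket: 2^12 = 4096 < 8059 <= 2^13 = 8192
So ceil(log2(8059)) = 13

bits = ceil(log2(8059)) = ceil(12.9764) = 13 bits


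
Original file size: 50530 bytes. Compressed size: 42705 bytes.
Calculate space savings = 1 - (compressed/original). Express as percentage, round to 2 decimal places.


ratio = compressed/original = 42705/50530 = 0.845142
savings = 1 - ratio = 1 - 0.845142 = 0.154858
as a percentage: 0.154858 * 100 = 15.49%

Space savings = 1 - 42705/50530 = 15.49%


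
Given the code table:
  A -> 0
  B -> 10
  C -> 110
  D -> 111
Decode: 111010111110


Decoding:
111 -> D
0 -> A
10 -> B
111 -> D
110 -> C


Result: DABDC


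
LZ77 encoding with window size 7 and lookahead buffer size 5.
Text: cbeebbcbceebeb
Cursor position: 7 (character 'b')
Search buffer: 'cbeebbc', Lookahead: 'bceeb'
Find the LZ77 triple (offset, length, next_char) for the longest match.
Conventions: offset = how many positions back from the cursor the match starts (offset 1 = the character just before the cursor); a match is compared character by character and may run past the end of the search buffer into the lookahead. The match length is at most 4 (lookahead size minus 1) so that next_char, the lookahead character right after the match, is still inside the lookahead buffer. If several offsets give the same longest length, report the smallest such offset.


Try each offset into the search buffer:
  offset=1 (pos 6, char 'c'): match length 0
  offset=2 (pos 5, char 'b'): match length 2
  offset=3 (pos 4, char 'b'): match length 1
  offset=4 (pos 3, char 'e'): match length 0
  offset=5 (pos 2, char 'e'): match length 0
  offset=6 (pos 1, char 'b'): match length 1
  offset=7 (pos 0, char 'c'): match length 0
Longest match has length 2 at offset 2.
next_char = character at position 7 + 2 = 9 -> 'e'

Best match: offset=2, length=2 (matching 'bc' starting at position 5)
LZ77 triple: (2, 2, 'e')


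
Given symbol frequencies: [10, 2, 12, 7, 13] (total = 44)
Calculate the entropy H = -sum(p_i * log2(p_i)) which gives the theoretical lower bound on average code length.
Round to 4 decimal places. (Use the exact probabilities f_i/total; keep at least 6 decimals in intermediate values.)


Per-symbol terms -p_i * log2(p_i) with p_i = f_i/44:
  p = 10/44 = 0.227273: log2(p) = -2.137504, -p*log2(p) = 0.485796
  p = 2/44 = 0.045455: log2(p) = -4.459432, -p*log2(p) = 0.202701
  p = 12/44 = 0.272727: log2(p) = -1.874469, -p*log2(p) = 0.511219
  p = 7/44 = 0.159091: log2(p) = -2.652077, -p*log2(p) = 0.421921
  p = 13/44 = 0.295455: log2(p) = -1.758992, -p*log2(p) = 0.519702
H = 0.485796 + 0.202701 + 0.511219 + 0.421921 + 0.519702 = 2.141339

H = 2.1413 bits/symbol


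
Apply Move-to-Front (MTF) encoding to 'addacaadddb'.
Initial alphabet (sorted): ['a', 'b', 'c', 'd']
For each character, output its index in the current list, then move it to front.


MTF encoding:
'a': index 0 in ['a', 'b', 'c', 'd'] -> ['a', 'b', 'c', 'd']
'd': index 3 in ['a', 'b', 'c', 'd'] -> ['d', 'a', 'b', 'c']
'd': index 0 in ['d', 'a', 'b', 'c'] -> ['d', 'a', 'b', 'c']
'a': index 1 in ['d', 'a', 'b', 'c'] -> ['a', 'd', 'b', 'c']
'c': index 3 in ['a', 'd', 'b', 'c'] -> ['c', 'a', 'd', 'b']
'a': index 1 in ['c', 'a', 'd', 'b'] -> ['a', 'c', 'd', 'b']
'a': index 0 in ['a', 'c', 'd', 'b'] -> ['a', 'c', 'd', 'b']
'd': index 2 in ['a', 'c', 'd', 'b'] -> ['d', 'a', 'c', 'b']
'd': index 0 in ['d', 'a', 'c', 'b'] -> ['d', 'a', 'c', 'b']
'd': index 0 in ['d', 'a', 'c', 'b'] -> ['d', 'a', 'c', 'b']
'b': index 3 in ['d', 'a', 'c', 'b'] -> ['b', 'd', 'a', 'c']


Output: [0, 3, 0, 1, 3, 1, 0, 2, 0, 0, 3]


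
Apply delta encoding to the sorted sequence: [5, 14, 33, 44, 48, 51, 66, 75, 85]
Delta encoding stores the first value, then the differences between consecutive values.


First value: 5
Deltas:
  14 - 5 = 9
  33 - 14 = 19
  44 - 33 = 11
  48 - 44 = 4
  51 - 48 = 3
  66 - 51 = 15
  75 - 66 = 9
  85 - 75 = 10


Delta encoded: [5, 9, 19, 11, 4, 3, 15, 9, 10]


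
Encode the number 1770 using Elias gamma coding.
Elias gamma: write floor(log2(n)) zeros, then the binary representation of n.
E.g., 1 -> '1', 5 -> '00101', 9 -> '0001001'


num_bits = floor(log2(1770)) + 1 = 11
leading_zeros = num_bits - 1 = 10
binary(1770) = 11011101010

Elias gamma(1770) = '0000000000' + '11011101010' = 000000000011011101010 (21 bits)


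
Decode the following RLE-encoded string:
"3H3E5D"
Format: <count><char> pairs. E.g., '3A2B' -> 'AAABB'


Expanding each <count><char> pair:
  3H -> 'HHH'
  3E -> 'EEE'
  5D -> 'DDDDD'

Decoded = HHHEEEDDDDD


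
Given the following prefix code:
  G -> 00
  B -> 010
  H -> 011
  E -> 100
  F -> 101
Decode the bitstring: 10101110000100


Decoding step by step:
Bits 101 -> F
Bits 011 -> H
Bits 100 -> E
Bits 00 -> G
Bits 100 -> E


Decoded message: FHEGE


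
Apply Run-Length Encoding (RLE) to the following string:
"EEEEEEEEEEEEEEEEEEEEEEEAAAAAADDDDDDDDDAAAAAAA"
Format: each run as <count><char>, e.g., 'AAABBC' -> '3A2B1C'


Scanning runs left to right:
  i=0: run of 'E' x 23 -> '23E'
  i=23: run of 'A' x 6 -> '6A'
  i=29: run of 'D' x 9 -> '9D'
  i=38: run of 'A' x 7 -> '7A'

RLE = 23E6A9D7A


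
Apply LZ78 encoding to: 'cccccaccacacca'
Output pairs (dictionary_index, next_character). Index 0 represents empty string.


LZ78 encoding steps:
Dictionary: {0: ''}
Step 1: w='' (idx 0), next='c' -> output (0, 'c'), add 'c' as idx 1
Step 2: w='c' (idx 1), next='c' -> output (1, 'c'), add 'cc' as idx 2
Step 3: w='cc' (idx 2), next='a' -> output (2, 'a'), add 'cca' as idx 3
Step 4: w='cca' (idx 3), next='c' -> output (3, 'c'), add 'ccac' as idx 4
Step 5: w='' (idx 0), next='a' -> output (0, 'a'), add 'a' as idx 5
Step 6: w='cca' (idx 3), end of input -> output (3, '')


Encoded: [(0, 'c'), (1, 'c'), (2, 'a'), (3, 'c'), (0, 'a'), (3, '')]


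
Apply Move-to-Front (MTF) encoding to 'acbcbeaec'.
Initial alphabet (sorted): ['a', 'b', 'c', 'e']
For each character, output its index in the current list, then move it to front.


MTF encoding:
'a': index 0 in ['a', 'b', 'c', 'e'] -> ['a', 'b', 'c', 'e']
'c': index 2 in ['a', 'b', 'c', 'e'] -> ['c', 'a', 'b', 'e']
'b': index 2 in ['c', 'a', 'b', 'e'] -> ['b', 'c', 'a', 'e']
'c': index 1 in ['b', 'c', 'a', 'e'] -> ['c', 'b', 'a', 'e']
'b': index 1 in ['c', 'b', 'a', 'e'] -> ['b', 'c', 'a', 'e']
'e': index 3 in ['b', 'c', 'a', 'e'] -> ['e', 'b', 'c', 'a']
'a': index 3 in ['e', 'b', 'c', 'a'] -> ['a', 'e', 'b', 'c']
'e': index 1 in ['a', 'e', 'b', 'c'] -> ['e', 'a', 'b', 'c']
'c': index 3 in ['e', 'a', 'b', 'c'] -> ['c', 'e', 'a', 'b']


Output: [0, 2, 2, 1, 1, 3, 3, 1, 3]


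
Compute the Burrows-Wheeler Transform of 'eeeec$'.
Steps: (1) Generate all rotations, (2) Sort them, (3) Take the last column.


Rotations (sorted):
  0: $eeeec -> last char: c
  1: c$eeee -> last char: e
  2: ec$eee -> last char: e
  3: eec$ee -> last char: e
  4: eeec$e -> last char: e
  5: eeeec$ -> last char: $


BWT = ceeee$


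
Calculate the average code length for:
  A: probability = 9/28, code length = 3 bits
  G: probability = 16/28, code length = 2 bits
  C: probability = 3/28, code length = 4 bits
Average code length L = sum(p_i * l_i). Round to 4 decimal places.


Weighted contributions p_i * l_i:
  A: (9/28) * 3 = 27/28
  G: (16/28) * 2 = 32/28
  C: (3/28) * 4 = 12/28
Sum = (27 + 32 + 12)/28 = 71/28

L = 71/28 = 2.5357 bits/symbol


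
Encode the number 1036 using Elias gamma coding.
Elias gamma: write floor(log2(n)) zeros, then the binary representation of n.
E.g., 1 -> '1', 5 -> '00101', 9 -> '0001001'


num_bits = floor(log2(1036)) + 1 = 11
leading_zeros = num_bits - 1 = 10
binary(1036) = 10000001100

Elias gamma(1036) = '0000000000' + '10000001100' = 000000000010000001100 (21 bits)


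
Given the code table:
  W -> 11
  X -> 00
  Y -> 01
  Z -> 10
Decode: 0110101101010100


Decoding:
01 -> Y
10 -> Z
10 -> Z
11 -> W
01 -> Y
01 -> Y
01 -> Y
00 -> X


Result: YZZWYYYX


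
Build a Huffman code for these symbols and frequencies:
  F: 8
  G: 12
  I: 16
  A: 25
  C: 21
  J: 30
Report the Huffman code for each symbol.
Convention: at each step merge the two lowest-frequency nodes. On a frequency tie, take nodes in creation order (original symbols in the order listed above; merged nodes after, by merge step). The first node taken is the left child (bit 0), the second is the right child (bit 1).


Huffman tree construction:
Step 1: Merge F(8) + G(12) = 20
Step 2: Merge I(16) + (F+G)(20) = 36
Step 3: Merge C(21) + A(25) = 46
Step 4: Merge J(30) + (I+(F+G))(36) = 66
Step 5: Merge (C+A)(46) + (J+(I+(F+G)))(66) = 112
Read each symbol's code off the tree from the root (left child = 0, right child = 1).

Codes:
  F: 1110 (length 4)
  G: 1111 (length 4)
  I: 110 (length 3)
  A: 01 (length 2)
  C: 00 (length 2)
  J: 10 (length 2)
Average code length: 280/112 = 2.5000 bits/symbol


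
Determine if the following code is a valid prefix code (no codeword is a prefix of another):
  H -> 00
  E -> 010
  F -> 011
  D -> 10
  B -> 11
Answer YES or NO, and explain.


Checking each pair (does one codeword prefix another?):
  H='00' vs E='010': no prefix
  H='00' vs F='011': no prefix
  H='00' vs D='10': no prefix
  H='00' vs B='11': no prefix
  E='010' vs H='00': no prefix
  E='010' vs F='011': no prefix
  E='010' vs D='10': no prefix
  E='010' vs B='11': no prefix
  F='011' vs H='00': no prefix
  F='011' vs E='010': no prefix
  F='011' vs D='10': no prefix
  F='011' vs B='11': no prefix
  D='10' vs H='00': no prefix
  D='10' vs E='010': no prefix
  D='10' vs F='011': no prefix
  D='10' vs B='11': no prefix
  B='11' vs H='00': no prefix
  B='11' vs E='010': no prefix
  B='11' vs F='011': no prefix
  B='11' vs D='10': no prefix
No violation found over all pairs.

YES -- this is a valid prefix code. No codeword is a prefix of any other codeword.


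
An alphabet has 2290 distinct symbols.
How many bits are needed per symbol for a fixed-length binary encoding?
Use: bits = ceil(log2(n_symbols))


log2(2290) = 11.1611
Bracket: 2^11 = 2048 < 2290 <= 2^12 = 4096
So ceil(log2(2290)) = 12

bits = ceil(log2(2290)) = ceil(11.1611) = 12 bits


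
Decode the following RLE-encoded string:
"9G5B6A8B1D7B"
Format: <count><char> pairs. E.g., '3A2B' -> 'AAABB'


Expanding each <count><char> pair:
  9G -> 'GGGGGGGGG'
  5B -> 'BBBBB'
  6A -> 'AAAAAA'
  8B -> 'BBBBBBBB'
  1D -> 'D'
  7B -> 'BBBBBBB'

Decoded = GGGGGGGGGBBBBBAAAAAABBBBBBBBDBBBBBBB


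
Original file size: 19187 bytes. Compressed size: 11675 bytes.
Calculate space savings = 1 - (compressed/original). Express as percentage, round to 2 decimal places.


ratio = compressed/original = 11675/19187 = 0.608485
savings = 1 - ratio = 1 - 0.608485 = 0.391515
as a percentage: 0.391515 * 100 = 39.15%

Space savings = 1 - 11675/19187 = 39.15%


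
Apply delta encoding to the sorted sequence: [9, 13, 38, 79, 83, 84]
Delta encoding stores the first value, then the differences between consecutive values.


First value: 9
Deltas:
  13 - 9 = 4
  38 - 13 = 25
  79 - 38 = 41
  83 - 79 = 4
  84 - 83 = 1


Delta encoded: [9, 4, 25, 41, 4, 1]


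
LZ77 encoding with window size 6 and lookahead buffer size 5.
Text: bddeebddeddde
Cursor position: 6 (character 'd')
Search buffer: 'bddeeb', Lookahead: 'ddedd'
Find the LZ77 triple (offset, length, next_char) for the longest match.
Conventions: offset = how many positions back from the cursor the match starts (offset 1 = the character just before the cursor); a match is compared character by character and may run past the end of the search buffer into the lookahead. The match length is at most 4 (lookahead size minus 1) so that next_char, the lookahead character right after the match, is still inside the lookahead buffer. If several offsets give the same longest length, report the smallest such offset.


Try each offset into the search buffer:
  offset=1 (pos 5, char 'b'): match length 0
  offset=2 (pos 4, char 'e'): match length 0
  offset=3 (pos 3, char 'e'): match length 0
  offset=4 (pos 2, char 'd'): match length 1
  offset=5 (pos 1, char 'd'): match length 3
  offset=6 (pos 0, char 'b'): match length 0
Longest match has length 3 at offset 5.
next_char = character at position 6 + 3 = 9 -> 'd'

Best match: offset=5, length=3 (matching 'dde' starting at position 1)
LZ77 triple: (5, 3, 'd')


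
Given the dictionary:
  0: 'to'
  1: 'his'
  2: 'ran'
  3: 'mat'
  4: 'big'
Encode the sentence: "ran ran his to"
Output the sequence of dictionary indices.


Look up each word in the dictionary:
  'ran' -> 2
  'ran' -> 2
  'his' -> 1
  'to' -> 0

Encoded: [2, 2, 1, 0]


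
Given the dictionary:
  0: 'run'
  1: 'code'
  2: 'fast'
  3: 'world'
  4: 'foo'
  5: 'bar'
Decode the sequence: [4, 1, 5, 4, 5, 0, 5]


Look up each index in the dictionary:
  4 -> 'foo'
  1 -> 'code'
  5 -> 'bar'
  4 -> 'foo'
  5 -> 'bar'
  0 -> 'run'
  5 -> 'bar'

Decoded: "foo code bar foo bar run bar"


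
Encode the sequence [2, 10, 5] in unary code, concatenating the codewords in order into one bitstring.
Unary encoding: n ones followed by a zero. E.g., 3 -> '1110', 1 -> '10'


Encode each number as n ones followed by a terminating 0:
  2 -> 110 (3 bits)
  10 -> 11111111110 (11 bits)
  5 -> 111110 (6 bits)
Total length = 3 + 11 + 6 = 20 bits.

Unary([2, 10, 5]) = 11011111111110111110 (20 bits)


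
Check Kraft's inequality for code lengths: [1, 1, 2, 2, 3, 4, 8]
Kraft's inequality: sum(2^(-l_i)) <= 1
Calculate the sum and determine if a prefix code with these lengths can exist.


Sum = 2^(-1) + 2^(-1) + 2^(-2) + 2^(-2) + 2^(-3) + 2^(-4) + 2^(-8)
    = 0.5 + 0.5 + 0.25 + 0.25 + 0.125 + 0.0625 + 0.00390625
    = 433/256 = 1.69140625
Since 1.69140625 > 1, Kraft's inequality is NOT satisfied.
A prefix code with these lengths CANNOT exist.

Kraft sum = 1.69140625. Not satisfied.


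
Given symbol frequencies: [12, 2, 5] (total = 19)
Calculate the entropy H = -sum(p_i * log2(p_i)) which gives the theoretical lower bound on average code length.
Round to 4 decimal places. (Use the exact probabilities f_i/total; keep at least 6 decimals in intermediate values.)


Per-symbol terms -p_i * log2(p_i) with p_i = f_i/19:
  p = 12/19 = 0.631579: log2(p) = -0.662965, -p*log2(p) = 0.418715
  p = 2/19 = 0.105263: log2(p) = -3.247928, -p*log2(p) = 0.341887
  p = 5/19 = 0.263158: log2(p) = -1.925999, -p*log2(p) = 0.506842
H = 0.418715 + 0.341887 + 0.506842 = 1.267444

H = 1.2674 bits/symbol


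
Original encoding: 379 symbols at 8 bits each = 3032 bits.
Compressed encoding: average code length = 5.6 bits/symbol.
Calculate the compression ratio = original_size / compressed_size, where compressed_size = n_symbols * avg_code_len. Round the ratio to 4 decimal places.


original_size = n_symbols * orig_bits = 379 * 8 = 3032 bits
compressed_size = n_symbols * avg_code_len = 379 * 5.6 = 2122.4 bits
ratio = original_size / compressed_size = 3032 / 2122.4 = 1.4286

Compression ratio = 1.4286


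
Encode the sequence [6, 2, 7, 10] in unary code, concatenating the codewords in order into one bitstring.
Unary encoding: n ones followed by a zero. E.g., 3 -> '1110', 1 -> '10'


Encode each number as n ones followed by a terminating 0:
  6 -> 1111110 (7 bits)
  2 -> 110 (3 bits)
  7 -> 11111110 (8 bits)
  10 -> 11111111110 (11 bits)
Total length = 7 + 3 + 8 + 11 = 29 bits.

Unary([6, 2, 7, 10]) = 11111101101111111011111111110 (29 bits)


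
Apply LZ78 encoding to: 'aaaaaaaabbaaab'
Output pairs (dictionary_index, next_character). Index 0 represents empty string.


LZ78 encoding steps:
Dictionary: {0: ''}
Step 1: w='' (idx 0), next='a' -> output (0, 'a'), add 'a' as idx 1
Step 2: w='a' (idx 1), next='a' -> output (1, 'a'), add 'aa' as idx 2
Step 3: w='aa' (idx 2), next='a' -> output (2, 'a'), add 'aaa' as idx 3
Step 4: w='aa' (idx 2), next='b' -> output (2, 'b'), add 'aab' as idx 4
Step 5: w='' (idx 0), next='b' -> output (0, 'b'), add 'b' as idx 5
Step 6: w='aaa' (idx 3), next='b' -> output (3, 'b'), add 'aaab' as idx 6


Encoded: [(0, 'a'), (1, 'a'), (2, 'a'), (2, 'b'), (0, 'b'), (3, 'b')]
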